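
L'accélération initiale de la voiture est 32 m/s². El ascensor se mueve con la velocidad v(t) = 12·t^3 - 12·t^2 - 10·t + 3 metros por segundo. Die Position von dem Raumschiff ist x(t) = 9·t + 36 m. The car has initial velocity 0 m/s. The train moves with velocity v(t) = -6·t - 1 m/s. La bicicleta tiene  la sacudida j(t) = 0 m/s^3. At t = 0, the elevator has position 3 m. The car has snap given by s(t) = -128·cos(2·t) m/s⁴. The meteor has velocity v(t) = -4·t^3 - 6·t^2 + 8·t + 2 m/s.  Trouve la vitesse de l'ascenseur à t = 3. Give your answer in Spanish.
Tenemos la velocidad v(t) = 12·t^3 - 12·t^2 - 10·t + 3. Sustituyendo t = 3: v(3) = 189.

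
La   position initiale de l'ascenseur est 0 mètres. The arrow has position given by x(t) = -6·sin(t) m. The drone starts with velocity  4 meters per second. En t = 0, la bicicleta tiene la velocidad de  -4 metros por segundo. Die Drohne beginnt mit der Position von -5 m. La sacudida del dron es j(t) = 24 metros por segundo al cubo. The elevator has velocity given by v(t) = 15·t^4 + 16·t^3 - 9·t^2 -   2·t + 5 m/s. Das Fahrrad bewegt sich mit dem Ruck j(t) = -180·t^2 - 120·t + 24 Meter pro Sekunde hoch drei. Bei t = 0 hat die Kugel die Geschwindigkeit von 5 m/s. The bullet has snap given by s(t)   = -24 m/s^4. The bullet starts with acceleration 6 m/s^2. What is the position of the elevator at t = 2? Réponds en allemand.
Wir müssen das Integral unserer Gleichung für die Geschwindigkeit v(t) = 15·t^4 + 16·t^3 - 9·t^2 - 2·t + 5 1-mal finden. Durch Integration von der Geschwindigkeit und Verwendung der Anfangsbedingung x(0) = 0, erhalten wir x(t) = 3·t^5 + 4·t^4 - 3·t^3 - t^2 + 5·t. Mit x(t) = 3·t^5 + 4·t^4 - 3·t^3 - t^2 + 5·t und Einsetzen von t = 2, finden wir x = 142.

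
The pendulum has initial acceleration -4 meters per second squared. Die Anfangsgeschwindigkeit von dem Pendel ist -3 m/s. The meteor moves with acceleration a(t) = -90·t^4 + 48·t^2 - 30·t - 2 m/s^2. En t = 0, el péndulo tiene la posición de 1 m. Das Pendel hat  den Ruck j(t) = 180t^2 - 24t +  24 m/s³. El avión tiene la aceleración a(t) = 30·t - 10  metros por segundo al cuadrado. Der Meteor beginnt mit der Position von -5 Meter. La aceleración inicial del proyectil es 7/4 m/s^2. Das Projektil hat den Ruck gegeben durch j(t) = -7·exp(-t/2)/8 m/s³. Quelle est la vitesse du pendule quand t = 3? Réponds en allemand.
Um dies zu lösen, müssen wir 2 Integrale unserer Gleichung für den Ruck j(t) = 180·t^2 - 24·t + 24 finden. Die Stammfunktion von dem Ruck ist die Beschleunigung. Mit a(0) = -4 erhalten wir a(t) = 60·t^3 - 12·t^2 + 24·t - 4. Das Integral von der Beschleunigung ist die Geschwindigkeit. Mit v(0) = -3 erhalten wir v(t) = 15·t^4 - 4·t^3 + 12·t^2 - 4·t - 3. Wir haben die Geschwindigkeit v(t) = 15·t^4 - 4·t^3 + 12·t^2 - 4·t - 3. Durch Einsetzen von t = 3: v(3) = 1200.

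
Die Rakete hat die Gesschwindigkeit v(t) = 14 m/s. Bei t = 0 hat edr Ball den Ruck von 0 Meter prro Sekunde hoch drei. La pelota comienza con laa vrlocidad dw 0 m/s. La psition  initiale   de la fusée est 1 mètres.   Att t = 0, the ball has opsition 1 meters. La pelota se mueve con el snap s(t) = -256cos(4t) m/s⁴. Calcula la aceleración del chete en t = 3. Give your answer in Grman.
Ausgehend von der Geschwindigkeit v(t) = 14, nehmen wir 1 Ableitung. Die Ableitung von der Geschwindigkeit ergibt die Beschleunigung: a(t) = 0. Aus der Gleichung für die Beschleunigung a(t) = 0, setzen wir t = 3 ein und erhalten a = 0.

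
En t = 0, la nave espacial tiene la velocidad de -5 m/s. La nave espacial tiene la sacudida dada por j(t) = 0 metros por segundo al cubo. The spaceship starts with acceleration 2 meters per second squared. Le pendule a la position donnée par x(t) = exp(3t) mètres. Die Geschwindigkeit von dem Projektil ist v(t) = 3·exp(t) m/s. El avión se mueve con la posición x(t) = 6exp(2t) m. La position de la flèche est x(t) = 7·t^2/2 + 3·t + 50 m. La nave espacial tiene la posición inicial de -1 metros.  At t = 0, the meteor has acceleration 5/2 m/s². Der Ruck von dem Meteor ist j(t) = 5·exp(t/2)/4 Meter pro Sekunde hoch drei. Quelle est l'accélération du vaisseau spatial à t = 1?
Pour résoudre ceci, nous devons prendre 1 primitive de notre équation du jerk j(t) = 0. L'intégrale du jerk est l'accélération. En utilisant a(0) = 2, nous obtenons a(t) = 2. De l'équation de l'accélération a(t) = 2, nous substituons t = 1 pour obtenir a = 2.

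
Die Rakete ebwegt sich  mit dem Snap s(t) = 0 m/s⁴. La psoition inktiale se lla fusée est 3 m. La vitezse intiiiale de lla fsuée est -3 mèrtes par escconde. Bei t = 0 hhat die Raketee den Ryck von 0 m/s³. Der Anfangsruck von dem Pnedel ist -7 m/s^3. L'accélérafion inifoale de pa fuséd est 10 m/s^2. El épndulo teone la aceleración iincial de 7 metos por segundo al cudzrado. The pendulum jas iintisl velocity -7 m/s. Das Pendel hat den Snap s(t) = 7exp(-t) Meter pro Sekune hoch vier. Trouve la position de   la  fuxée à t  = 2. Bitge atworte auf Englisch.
We must find the integral of our snap equation s(t) = 0 4 times. Finding the antiderivative of s(t) and using j(0) = 0: j(t) = 0. Taking ∫j(t)dt and applying a(0) = 10, we find a(t) = 10. The antiderivative of acceleration, with v(0) = -3, gives velocity: v(t) = 10·t - 3. Finding the integral of v(t) and using x(0) = 3: x(t) = 5·t^2 - 3·t + 3. From the given position equation x(t) = 5·t^2 - 3·t + 3, we substitute t = 2 to get x = 17.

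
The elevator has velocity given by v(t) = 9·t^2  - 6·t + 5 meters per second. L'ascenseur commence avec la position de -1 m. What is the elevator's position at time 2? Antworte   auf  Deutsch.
Wir müssen unsere Gleichung für die Geschwindigkeit v(t) = 9·t^2 - 6·t + 5 1-mal integrieren. Das Integral von der Geschwindigkeit, mit x(0) = -1, ergibt die Position: x(t) = 3·t^3 - 3·t^2 + 5·t - 1. Wir haben die Position x(t) = 3·t^3 - 3·t^2 + 5·t - 1. Durch Einsetzen von t = 2: x(2) = 21.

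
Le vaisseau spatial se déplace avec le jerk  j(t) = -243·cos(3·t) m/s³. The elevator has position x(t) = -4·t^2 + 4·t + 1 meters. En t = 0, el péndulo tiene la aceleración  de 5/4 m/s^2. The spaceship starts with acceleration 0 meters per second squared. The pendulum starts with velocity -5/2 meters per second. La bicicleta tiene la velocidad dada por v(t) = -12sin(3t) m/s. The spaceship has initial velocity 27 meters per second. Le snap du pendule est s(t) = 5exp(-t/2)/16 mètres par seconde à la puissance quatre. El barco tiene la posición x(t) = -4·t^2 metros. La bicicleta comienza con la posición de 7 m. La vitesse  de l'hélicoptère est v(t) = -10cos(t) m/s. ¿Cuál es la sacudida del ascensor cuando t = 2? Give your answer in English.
We must differentiate our position equation x(t) = -4·t^2 + 4·t + 1 3 times. Differentiating position, we get velocity: v(t) = 4 - 8·t. Taking d/dt of v(t), we find a(t) = -8. The derivative of acceleration gives jerk: j(t) = 0. We have jerk j(t) = 0. Substituting t = 2: j(2) = 0.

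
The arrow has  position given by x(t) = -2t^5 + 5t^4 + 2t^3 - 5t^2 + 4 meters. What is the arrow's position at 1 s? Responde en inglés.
Using x(t) = -2·t^5 + 5·t^4 + 2·t^3 - 5·t^2 + 4 and substituting t = 1, we find x = 4.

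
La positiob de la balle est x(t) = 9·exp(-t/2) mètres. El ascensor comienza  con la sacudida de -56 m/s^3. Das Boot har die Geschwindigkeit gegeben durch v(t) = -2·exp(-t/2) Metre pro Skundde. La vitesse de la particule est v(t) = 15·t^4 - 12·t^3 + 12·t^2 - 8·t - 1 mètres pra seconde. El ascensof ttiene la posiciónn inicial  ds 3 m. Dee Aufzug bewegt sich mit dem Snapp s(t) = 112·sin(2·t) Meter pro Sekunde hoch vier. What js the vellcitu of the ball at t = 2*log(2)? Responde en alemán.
Um dies zu lösen, müssen wir 1 Ableitung unserer Gleichung für die Position x(t) = 9·exp(-t/2) nehmen. Die Ableitung von der Position ergibt die Geschwindigkeit: v(t) = -9·exp(-t/2)/2. Aus der Gleichung für die Geschwindigkeit v(t) = -9·exp(-t/2)/2, setzen wir t = 2*log(2) ein und erhalten v = -9/4.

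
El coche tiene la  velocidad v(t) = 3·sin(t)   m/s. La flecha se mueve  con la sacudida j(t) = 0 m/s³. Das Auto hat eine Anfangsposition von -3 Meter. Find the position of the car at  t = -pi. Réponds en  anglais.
To find the answer, we compute 1 integral of v(t) = 3·sin(t). Integrating velocity and using the initial condition x(0) = -3, we get x(t) = -3·cos(t). Using x(t) = -3·cos(t) and substituting t = -pi, we find x = 3.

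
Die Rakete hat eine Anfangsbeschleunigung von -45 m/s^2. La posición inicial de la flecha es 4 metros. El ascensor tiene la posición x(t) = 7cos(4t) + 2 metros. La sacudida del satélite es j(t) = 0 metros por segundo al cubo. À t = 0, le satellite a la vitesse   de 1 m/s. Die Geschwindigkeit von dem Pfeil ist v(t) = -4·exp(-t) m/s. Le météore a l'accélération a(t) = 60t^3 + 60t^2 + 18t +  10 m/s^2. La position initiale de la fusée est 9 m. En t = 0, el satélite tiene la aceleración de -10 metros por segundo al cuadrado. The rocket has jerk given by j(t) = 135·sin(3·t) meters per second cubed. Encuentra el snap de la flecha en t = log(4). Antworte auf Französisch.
En partant de la vitesse v(t) = -4·exp(-t), nous prenons 3 dérivées. En dérivant la vitesse, nous obtenons l'accélération: a(t) = 4·exp(-t). La dérivée de l'accélération donne le jerk: j(t) = -4·exp(-t). La dérivée du jerk donne le snap: s(t) = 4·exp(-t). En utilisant s(t) = 4·exp(-t) et en substituant t = log(4), nous trouvons s = 1.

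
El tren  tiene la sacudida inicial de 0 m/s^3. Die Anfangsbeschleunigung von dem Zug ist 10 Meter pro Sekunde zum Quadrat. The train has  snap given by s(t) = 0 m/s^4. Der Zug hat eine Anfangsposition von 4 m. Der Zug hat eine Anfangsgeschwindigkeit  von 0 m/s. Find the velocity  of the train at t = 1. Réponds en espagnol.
Partiendo del snap s(t) = 0, tomamos 3 integrales. Integrando el snap y usando la condición inicial j(0) = 0, obtenemos j(t) = 0. La antiderivada de la sacudida es la aceleración. Usando a(0) = 10, obtenemos a(t) = 10. La antiderivada de la aceleración, con v(0) = 0, da la velocidad: v(t) = 10·t. De la ecuación de la velocidad v(t) = 10·t, sustituimos t = 1 para obtener v = 10.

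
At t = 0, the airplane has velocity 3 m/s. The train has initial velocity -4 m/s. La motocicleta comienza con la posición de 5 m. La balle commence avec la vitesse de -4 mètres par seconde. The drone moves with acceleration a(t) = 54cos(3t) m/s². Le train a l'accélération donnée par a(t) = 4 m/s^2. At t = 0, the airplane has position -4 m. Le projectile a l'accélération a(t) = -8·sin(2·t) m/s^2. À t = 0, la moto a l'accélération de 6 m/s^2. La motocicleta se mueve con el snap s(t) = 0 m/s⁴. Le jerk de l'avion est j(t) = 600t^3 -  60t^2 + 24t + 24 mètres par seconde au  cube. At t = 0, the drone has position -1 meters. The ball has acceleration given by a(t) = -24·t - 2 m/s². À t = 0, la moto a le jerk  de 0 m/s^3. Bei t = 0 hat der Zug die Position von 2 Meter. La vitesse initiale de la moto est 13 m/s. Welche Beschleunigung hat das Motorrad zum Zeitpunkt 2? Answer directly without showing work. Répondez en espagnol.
En t = 2, a = 6.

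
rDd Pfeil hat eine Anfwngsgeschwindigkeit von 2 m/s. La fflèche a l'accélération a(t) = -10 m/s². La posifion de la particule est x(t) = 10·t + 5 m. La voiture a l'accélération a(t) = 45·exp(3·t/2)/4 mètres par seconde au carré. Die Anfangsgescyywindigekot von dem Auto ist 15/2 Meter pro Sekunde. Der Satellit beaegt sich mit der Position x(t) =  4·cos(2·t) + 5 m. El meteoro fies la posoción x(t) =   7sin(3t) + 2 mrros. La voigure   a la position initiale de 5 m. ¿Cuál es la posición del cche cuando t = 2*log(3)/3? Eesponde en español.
Partiendo de la aceleración a(t) = 45·exp(3·t/2)/4, tomamos 2 integrales. La integral de la aceleración, con v(0) = 15/2, da la velocidad: v(t) = 15·exp(3·t/2)/2. La integral de la velocidad, con x(0) = 5, da la posición: x(t) = 5·exp(3·t/2). Tenemos la posición x(t) = 5·exp(3·t/2). Sustituyendo t = 2*log(3)/3: x(2*log(3)/3) = 15.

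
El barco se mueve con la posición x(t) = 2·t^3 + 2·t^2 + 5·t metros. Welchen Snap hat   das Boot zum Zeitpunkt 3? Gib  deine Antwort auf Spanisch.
Debemos derivar nuestra ecuación de la posición x(t) = 2·t^3 + 2·t^2 + 5·t 4 veces. Derivando la posición, obtenemos la velocidad: v(t) = 6·t^2 + 4·t + 5. La derivada de la velocidad da la aceleración: a(t) = 12·t + 4. La derivada de la aceleración da la sacudida: j(t) = 12. La derivada de la sacudida da el snap: s(t) = 0. Tenemos el snap s(t) = 0. Sustituyendo t = 3: s(3) = 0.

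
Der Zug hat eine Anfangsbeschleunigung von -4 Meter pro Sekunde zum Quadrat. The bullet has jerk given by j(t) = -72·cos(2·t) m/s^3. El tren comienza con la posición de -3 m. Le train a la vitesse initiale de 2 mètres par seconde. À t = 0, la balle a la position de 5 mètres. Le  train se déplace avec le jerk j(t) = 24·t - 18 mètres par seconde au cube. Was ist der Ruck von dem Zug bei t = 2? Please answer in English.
Using j(t) = 24·t - 18 and substituting t = 2, we find j = 30.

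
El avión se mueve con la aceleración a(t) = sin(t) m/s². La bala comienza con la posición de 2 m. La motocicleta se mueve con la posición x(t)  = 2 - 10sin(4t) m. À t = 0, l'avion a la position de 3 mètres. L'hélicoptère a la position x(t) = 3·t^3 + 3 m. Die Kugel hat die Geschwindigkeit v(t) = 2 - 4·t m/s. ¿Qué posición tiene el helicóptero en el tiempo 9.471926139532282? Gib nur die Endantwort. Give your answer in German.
Bei t = 9.471926139532282, x = 2552.38932656691.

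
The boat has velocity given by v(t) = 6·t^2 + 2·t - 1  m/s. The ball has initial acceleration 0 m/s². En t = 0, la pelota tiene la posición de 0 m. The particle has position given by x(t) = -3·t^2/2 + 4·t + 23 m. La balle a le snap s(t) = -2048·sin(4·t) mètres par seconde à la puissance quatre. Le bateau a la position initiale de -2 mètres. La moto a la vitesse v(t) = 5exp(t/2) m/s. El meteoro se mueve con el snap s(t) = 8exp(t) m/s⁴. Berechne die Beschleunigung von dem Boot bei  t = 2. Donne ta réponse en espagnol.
Partiendo de la velocidad v(t) = 6·t^2 + 2·t - 1, tomamos 1 derivada. Derivando la velocidad, obtenemos la aceleración: a(t) = 12·t + 2. De la ecuación de la aceleración a(t) = 12·t + 2, sustituimos t = 2 para obtener a = 26.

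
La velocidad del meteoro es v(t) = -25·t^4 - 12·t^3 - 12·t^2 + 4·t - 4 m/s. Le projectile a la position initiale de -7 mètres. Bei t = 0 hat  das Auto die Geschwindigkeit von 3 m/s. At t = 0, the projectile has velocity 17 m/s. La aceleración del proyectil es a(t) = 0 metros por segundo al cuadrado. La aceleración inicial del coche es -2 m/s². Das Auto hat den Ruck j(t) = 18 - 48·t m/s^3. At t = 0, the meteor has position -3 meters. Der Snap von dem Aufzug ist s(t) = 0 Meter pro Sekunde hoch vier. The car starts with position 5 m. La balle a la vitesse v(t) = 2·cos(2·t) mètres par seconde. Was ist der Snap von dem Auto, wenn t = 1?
Ausgehend von dem Ruck j(t) = 18 - 48·t, nehmen wir 1 Ableitung. Die Ableitung von dem Ruck ergibt den Snap: s(t) = -48. Aus der Gleichung für den Snap s(t) = -48, setzen wir t = 1 ein und erhalten s = -48.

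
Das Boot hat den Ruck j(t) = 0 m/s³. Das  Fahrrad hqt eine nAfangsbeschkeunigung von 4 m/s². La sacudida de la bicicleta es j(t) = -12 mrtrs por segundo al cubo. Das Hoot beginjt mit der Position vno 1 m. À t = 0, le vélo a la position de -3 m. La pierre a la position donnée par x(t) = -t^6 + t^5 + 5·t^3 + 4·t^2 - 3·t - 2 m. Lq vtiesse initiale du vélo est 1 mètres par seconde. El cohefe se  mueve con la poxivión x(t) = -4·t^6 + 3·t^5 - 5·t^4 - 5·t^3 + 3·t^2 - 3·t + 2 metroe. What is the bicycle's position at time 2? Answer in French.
Nous devons trouver l'intégrale de notre équation du jerk j(t) = -12 3 fois. En prenant ∫j(t)dt et en appliquant a(0) = 4, nous trouvons a(t) = 4 - 12·t. En prenant ∫a(t)dt et en appliquant v(0) = 1, nous trouvons v(t) = -6·t^2 + 4·t + 1. En intégrant la vitesse et en utilisant la condition initiale x(0) = -3, nous obtenons x(t) = -2·t^3 + 2·t^2 + t - 3. De l'équation de la position x(t) = -2·t^3 + 2·t^2 + t - 3, nous substituons t = 2 pour obtenir x = -9.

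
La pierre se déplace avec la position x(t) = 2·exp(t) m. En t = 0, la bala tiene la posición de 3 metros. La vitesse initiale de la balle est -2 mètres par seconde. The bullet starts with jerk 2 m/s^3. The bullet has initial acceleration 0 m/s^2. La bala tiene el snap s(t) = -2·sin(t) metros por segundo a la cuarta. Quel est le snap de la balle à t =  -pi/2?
En utilisant s(t) = -2·sin(t) et en substituant t = -pi/2, nous trouvons s = 2.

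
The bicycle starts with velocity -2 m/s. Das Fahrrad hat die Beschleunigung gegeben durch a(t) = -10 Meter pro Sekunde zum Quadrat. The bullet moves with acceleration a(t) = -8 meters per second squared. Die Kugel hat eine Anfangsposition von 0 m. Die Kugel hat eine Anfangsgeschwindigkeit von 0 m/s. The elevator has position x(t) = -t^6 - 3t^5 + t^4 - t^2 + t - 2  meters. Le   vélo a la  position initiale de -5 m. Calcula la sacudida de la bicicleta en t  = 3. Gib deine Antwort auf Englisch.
We must differentiate our acceleration equation a(t) = -10 1 time. Differentiating acceleration, we get jerk: j(t) = 0. Using j(t) = 0 and substituting t = 3, we find j = 0.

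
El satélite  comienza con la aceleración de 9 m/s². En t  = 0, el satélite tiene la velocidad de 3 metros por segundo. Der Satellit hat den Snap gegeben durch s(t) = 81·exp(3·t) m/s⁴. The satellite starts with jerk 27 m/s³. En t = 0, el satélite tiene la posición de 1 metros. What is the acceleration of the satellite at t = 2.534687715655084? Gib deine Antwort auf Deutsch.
Wir müssen das Integral unserer Gleichung für den Snap s(t) = 81·exp(3·t) 2-mal finden. Das Integral von dem Snap, mit j(0) = 27, ergibt den Ruck: j(t) = 27·exp(3·t). Die Stammfunktion von dem Ruck, mit a(0) = 9, ergibt die Beschleunigung: a(t) = 9·exp(3·t). Wir haben die Beschleunigung a(t) = 9·exp(3·t). Durch Einsetzen von t = 2.534687715655084: a(2.534687715655084) = 18056.9823779221.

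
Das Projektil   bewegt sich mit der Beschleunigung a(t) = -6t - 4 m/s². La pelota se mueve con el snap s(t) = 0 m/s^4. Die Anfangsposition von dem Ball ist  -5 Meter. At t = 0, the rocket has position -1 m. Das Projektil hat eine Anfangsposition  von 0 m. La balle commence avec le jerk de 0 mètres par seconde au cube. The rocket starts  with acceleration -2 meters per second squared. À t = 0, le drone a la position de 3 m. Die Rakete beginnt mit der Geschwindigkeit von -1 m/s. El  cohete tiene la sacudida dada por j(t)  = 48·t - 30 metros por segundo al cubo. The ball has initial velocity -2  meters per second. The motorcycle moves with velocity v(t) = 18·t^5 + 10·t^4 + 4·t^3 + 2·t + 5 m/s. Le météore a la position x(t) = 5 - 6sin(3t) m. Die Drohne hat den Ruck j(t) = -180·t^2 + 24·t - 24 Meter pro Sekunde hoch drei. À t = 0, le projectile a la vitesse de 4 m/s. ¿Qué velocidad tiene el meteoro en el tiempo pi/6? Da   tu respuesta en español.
Para resolver esto, necesitamos tomar 1 derivada de nuestra ecuación de la posición x(t) = 5 - 6·sin(3·t). La derivada de la posición da la velocidad: v(t) = -18·cos(3·t). Usando v(t) = -18·cos(3·t) y sustituyendo t = pi/6, encontramos v = 0.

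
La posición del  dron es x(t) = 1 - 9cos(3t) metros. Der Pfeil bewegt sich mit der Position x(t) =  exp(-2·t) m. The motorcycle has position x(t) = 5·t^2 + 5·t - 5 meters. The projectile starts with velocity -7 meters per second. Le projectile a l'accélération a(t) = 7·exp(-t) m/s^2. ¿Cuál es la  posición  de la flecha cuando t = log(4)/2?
Tenemos la posición x(t) = exp(-2·t). Sustituyendo t = log(4)/2: x(log(4)/2) = 1/4.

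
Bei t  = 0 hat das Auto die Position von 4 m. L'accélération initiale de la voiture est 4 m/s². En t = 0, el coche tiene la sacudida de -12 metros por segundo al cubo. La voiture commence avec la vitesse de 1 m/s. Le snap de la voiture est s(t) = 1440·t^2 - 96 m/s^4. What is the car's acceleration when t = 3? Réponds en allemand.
Um dies zu lösen, müssen wir 2 Stammfunktionen unserer Gleichung für den Snap s(t) = 1440·t^2 - 96 finden. Die Stammfunktion von dem Snap, mit j(0) = -12, ergibt den Ruck: j(t) = 480·t^3 - 96·t - 12. Das Integral von dem Ruck, mit a(0) = 4, ergibt die Beschleunigung: a(t) = 120·t^4 - 48·t^2 - 12·t + 4. Aus der Gleichung für die Beschleunigung a(t) = 120·t^4 - 48·t^2 - 12·t + 4, setzen wir t = 3 ein und erhalten a = 9256.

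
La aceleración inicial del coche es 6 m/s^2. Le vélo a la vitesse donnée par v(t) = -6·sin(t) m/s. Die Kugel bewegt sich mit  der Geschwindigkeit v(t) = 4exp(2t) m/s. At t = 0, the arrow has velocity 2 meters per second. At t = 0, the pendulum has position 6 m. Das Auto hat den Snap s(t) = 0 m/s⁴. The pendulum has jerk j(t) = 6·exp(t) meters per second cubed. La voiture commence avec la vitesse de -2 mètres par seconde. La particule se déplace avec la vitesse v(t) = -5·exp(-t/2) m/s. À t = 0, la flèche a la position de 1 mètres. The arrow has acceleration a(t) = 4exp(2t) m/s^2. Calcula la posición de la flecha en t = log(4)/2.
Para resolver esto, necesitamos tomar 2 antiderivadas de nuestra ecuación de la aceleración a(t) = 4·exp(2·t). Tomando ∫a(t)dt y aplicando v(0) = 2, encontramos v(t) = 2·exp(2·t). Tomando ∫v(t)dt y aplicando x(0) = 1, encontramos x(t) = exp(2·t). De la ecuación de la posición x(t) = exp(2·t), sustituimos t = log(4)/2 para obtener x = 4.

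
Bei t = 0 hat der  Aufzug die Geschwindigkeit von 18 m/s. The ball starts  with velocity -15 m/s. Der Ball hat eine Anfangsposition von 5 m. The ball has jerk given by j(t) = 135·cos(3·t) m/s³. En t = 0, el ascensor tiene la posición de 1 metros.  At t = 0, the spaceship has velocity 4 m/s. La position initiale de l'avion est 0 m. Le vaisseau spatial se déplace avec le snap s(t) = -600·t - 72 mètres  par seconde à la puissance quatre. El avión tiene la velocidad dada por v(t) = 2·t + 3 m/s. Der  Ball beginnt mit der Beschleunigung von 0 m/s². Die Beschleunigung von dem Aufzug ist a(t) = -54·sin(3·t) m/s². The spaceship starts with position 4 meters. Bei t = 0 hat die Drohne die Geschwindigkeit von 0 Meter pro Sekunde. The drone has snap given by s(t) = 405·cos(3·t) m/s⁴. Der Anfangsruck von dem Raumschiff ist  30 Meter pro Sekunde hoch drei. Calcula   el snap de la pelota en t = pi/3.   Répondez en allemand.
Wir müssen unsere Gleichung für den Ruck j(t) = 135·cos(3·t) 1-mal ableiten. Die Ableitung von dem Ruck ergibt den Snap: s(t) = -405·sin(3·t). Wir haben den Snap s(t) = -405·sin(3·t). Durch Einsetzen von t = pi/3: s(pi/3) = 0.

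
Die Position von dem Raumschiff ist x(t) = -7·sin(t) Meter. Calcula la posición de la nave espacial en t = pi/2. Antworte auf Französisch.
Nous avons la position x(t) = -7·sin(t). En substituant t = pi/2: x(pi/2) = -7.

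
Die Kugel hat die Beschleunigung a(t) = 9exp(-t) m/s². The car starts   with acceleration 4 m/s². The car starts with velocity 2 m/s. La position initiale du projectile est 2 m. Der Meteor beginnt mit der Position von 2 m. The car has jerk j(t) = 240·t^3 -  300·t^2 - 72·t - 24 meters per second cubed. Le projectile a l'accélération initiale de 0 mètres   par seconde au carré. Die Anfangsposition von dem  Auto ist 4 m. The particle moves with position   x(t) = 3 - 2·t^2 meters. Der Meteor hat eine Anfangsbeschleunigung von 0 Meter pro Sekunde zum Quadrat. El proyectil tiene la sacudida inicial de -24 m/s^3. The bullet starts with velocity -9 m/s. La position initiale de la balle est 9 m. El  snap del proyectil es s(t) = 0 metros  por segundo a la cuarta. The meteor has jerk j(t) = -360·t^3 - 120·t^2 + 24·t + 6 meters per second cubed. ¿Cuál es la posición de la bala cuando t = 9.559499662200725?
Para resolver esto, necesitamos tomar 2 integrales de nuestra ecuación de la aceleración a(t) = 9·exp(-t). La integral de la aceleración, con v(0) = -9, da la velocidad: v(t) = -9·exp(-t). La integral de la velocidad es la posición. Usando x(0) = 9, obtenemos x(t) = 9·exp(-t). De la ecuación de la posición x(t) = 9·exp(-t), sustituimos t = 9.559499662200725 para obtener x = 0.000634752699289623.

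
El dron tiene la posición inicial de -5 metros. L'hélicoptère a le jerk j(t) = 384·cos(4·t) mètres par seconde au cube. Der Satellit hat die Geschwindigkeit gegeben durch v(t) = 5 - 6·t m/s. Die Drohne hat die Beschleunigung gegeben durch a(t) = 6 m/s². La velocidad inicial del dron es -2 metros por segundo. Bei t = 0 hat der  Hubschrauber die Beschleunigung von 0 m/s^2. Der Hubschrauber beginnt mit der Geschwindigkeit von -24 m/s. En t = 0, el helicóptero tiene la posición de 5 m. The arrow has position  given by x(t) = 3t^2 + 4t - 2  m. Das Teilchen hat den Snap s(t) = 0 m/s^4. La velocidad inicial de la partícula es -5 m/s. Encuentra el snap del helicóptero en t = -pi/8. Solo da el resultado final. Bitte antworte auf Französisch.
À t = -pi/8, s = 1536.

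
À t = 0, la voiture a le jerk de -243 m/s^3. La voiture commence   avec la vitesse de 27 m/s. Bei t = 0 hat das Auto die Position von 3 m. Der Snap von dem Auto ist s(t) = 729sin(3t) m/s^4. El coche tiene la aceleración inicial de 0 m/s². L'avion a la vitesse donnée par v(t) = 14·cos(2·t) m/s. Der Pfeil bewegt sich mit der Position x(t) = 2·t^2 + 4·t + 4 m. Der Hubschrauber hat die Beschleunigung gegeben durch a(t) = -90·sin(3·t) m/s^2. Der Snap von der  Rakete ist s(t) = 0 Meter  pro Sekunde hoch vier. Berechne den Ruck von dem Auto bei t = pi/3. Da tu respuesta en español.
Partiendo del snap s(t) = 729·sin(3·t), tomamos 1 integral. Integrando el snap y usando la condición inicial j(0) = -243, obtenemos j(t) = -243·cos(3·t). Usando j(t) = -243·cos(3·t) y sustituyendo t = pi/3, encontramos j = 243.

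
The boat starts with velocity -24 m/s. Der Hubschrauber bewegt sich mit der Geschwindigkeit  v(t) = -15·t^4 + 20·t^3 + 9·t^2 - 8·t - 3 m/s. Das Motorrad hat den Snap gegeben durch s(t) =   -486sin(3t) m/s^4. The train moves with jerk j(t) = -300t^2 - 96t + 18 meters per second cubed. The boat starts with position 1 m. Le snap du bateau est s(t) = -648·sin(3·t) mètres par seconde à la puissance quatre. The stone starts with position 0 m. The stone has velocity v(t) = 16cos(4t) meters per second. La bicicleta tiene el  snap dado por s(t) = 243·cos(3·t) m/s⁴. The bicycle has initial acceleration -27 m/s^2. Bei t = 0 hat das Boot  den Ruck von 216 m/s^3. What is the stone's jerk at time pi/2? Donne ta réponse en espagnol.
Partiendo de la velocidad v(t) = 16·cos(4·t), tomamos 2 derivadas. La derivada de la velocidad da la aceleración: a(t) = -64·sin(4·t). Derivando la aceleración, obtenemos la sacudida: j(t) = -256·cos(4·t). De la ecuación de la sacudida j(t) = -256·cos(4·t), sustituimos t = pi/2 para obtener j = -256.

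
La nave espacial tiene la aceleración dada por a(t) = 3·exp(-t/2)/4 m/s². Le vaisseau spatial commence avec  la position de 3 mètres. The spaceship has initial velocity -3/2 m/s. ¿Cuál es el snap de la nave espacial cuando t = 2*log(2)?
Partiendo de la aceleración a(t) = 3·exp(-t/2)/4, tomamos 2 derivadas. La derivada de la aceleración da la sacudida: j(t) = -3·exp(-t/2)/8. Tomando d/dt de j(t), encontramos s(t) = 3·exp(-t/2)/16. Usando s(t) = 3·exp(-t/2)/16 y sustituyendo t = 2*log(2), encontramos s = 3/32.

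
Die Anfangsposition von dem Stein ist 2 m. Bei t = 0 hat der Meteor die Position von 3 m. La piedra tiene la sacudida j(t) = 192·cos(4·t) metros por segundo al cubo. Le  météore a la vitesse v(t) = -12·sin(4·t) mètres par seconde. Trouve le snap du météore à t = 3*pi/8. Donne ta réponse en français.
Nous devons dériver notre équation de la vitesse v(t) = -12·sin(4·t) 3 fois. En dérivant la vitesse, nous obtenons l'accélération: a(t) = -48·cos(4·t). La dérivée de l'accélération donne le jerk: j(t) = 192·sin(4·t). En prenant d/dt de j(t), nous trouvons s(t) = 768·cos(4·t). En utilisant s(t) = 768·cos(4·t) et en substituant t = 3*pi/8, nous trouvons s = 0.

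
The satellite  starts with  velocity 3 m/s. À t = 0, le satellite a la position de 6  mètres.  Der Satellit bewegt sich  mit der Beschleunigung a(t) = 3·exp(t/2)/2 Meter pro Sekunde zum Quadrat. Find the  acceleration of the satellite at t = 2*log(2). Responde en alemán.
Mit a(t) = 3·exp(t/2)/2 und Einsetzen von t = 2*log(2), finden wir a = 3.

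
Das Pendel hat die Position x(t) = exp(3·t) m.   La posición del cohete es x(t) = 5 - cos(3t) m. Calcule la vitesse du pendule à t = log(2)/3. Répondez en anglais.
Starting from position x(t) = exp(3·t), we take 1 derivative. Differentiating position, we get velocity: v(t) = 3·exp(3·t). We have velocity v(t) = 3·exp(3·t). Substituting t = log(2)/3: v(log(2)/3) = 6.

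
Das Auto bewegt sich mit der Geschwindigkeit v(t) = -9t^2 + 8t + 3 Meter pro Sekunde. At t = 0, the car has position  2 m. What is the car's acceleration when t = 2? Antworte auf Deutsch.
Ausgehend von der Geschwindigkeit v(t) = -9·t^2 + 8·t + 3, nehmen wir 1 Ableitung. Durch Ableiten von der Geschwindigkeit erhalten wir die Beschleunigung: a(t) = 8 - 18·t. Wir haben die Beschleunigung a(t) = 8 - 18·t. Durch Einsetzen von t = 2: a(2) = -28.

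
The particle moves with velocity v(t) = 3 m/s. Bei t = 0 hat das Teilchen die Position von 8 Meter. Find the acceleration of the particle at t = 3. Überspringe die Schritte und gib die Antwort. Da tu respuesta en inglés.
The acceleration at t = 3 is a = 0.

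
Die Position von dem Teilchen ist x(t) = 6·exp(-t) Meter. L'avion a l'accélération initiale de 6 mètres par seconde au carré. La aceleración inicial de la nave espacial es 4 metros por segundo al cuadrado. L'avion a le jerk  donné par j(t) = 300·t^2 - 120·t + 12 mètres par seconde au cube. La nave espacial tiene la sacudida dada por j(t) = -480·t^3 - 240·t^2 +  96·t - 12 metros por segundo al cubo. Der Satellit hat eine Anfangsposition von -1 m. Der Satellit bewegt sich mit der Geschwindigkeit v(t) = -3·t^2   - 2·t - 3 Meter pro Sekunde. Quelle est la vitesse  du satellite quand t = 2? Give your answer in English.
From the given velocity equation v(t) = -3·t^2 - 2·t - 3, we substitute t = 2 to get v = -19.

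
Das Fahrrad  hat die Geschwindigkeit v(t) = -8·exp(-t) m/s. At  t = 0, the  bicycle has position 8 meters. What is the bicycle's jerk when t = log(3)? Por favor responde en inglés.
To solve this, we need to take 2 derivatives of our velocity equation v(t) = -8·exp(-t). Differentiating velocity, we get acceleration: a(t) = 8·exp(-t). The derivative of acceleration gives jerk: j(t) = -8·exp(-t). We have jerk j(t) = -8·exp(-t). Substituting t = log(3): j(log(3)) = -8/3.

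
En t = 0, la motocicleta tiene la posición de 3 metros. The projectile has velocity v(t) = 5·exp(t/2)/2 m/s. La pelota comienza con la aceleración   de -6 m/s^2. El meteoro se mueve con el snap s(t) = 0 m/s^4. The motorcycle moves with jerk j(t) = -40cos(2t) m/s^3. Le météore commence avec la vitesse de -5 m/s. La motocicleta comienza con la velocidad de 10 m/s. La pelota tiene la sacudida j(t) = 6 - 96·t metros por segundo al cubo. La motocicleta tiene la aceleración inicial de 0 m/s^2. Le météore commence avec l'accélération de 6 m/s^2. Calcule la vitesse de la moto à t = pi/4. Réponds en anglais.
Starting from jerk j(t) = -40·cos(2·t), we take 2 antiderivatives. The integral of jerk, with a(0) = 0, gives acceleration: a(t) = -20·sin(2·t). The antiderivative of acceleration is velocity. Using v(0) = 10, we get v(t) = 10·cos(2·t). From the given velocity equation v(t) = 10·cos(2·t), we substitute t = pi/4 to get v = 0.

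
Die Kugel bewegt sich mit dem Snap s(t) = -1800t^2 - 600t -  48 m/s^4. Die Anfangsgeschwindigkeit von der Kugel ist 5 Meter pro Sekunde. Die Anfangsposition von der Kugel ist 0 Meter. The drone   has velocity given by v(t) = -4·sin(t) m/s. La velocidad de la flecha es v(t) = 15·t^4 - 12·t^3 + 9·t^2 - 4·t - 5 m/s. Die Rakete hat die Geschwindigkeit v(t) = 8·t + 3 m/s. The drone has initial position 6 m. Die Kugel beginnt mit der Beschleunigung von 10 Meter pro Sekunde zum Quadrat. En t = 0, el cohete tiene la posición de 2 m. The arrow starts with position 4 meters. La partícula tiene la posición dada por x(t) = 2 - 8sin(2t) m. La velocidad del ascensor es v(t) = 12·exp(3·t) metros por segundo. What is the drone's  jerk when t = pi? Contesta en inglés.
To solve this, we need to take 2 derivatives of our velocity equation v(t) = -4·sin(t). Taking d/dt of v(t), we find a(t) = -4·cos(t). Differentiating acceleration, we get jerk: j(t) = 4·sin(t). Using j(t) = 4·sin(t) and substituting t = pi, we find j = 0.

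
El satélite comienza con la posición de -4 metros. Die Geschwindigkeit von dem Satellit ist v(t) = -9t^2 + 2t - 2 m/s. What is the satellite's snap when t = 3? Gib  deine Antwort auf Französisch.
Nous devons dériver notre équation de la vitesse v(t) = -9·t^2 + 2·t - 2 3 fois. La dérivée de la vitesse donne l'accélération: a(t) = 2 - 18·t. En prenant d/dt de a(t), nous trouvons j(t) = -18. En dérivant le jerk, nous obtenons le snap: s(t) = 0. En utilisant s(t) = 0 et en substituant t = 3, nous trouvons s = 0.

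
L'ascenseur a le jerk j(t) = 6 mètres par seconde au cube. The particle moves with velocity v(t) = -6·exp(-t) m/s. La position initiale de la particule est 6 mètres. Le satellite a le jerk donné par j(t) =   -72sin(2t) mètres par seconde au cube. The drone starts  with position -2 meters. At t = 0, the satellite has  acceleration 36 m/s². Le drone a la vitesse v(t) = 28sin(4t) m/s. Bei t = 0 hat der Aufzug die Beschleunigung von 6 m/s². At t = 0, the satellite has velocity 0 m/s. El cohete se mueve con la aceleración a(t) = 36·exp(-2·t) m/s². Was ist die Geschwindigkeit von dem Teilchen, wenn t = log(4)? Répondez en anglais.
We have velocity v(t) = -6·exp(-t). Substituting t = log(4): v(log(4)) = -3/2.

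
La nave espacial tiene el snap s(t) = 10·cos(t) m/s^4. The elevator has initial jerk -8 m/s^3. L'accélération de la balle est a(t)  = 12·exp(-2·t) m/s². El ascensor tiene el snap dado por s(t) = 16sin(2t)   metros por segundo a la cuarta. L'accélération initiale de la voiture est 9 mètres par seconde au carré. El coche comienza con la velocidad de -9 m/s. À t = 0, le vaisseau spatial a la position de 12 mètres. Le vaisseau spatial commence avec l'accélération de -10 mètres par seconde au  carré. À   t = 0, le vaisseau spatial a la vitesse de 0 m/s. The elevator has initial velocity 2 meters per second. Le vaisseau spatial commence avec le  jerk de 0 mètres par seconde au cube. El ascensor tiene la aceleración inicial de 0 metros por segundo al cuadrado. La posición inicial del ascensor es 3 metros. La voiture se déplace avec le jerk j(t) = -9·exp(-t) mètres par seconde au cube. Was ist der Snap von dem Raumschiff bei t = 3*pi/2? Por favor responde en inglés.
From the given snap equation s(t) = 10·cos(t), we substitute t = 3*pi/2 to get s = 0.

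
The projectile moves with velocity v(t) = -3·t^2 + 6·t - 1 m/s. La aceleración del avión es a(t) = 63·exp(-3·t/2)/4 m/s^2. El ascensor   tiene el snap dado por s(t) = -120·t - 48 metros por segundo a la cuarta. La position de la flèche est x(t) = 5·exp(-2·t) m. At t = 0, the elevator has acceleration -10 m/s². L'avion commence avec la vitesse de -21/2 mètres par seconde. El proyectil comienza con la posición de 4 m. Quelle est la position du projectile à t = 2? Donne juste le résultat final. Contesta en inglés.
The position at t = 2 is x = 6.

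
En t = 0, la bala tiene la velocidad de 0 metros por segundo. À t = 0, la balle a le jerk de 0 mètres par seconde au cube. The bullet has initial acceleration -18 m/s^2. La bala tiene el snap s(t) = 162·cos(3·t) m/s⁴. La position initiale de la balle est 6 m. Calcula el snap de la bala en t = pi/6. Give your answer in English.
Using s(t) = 162·cos(3·t) and substituting t = pi/6, we find s = 0.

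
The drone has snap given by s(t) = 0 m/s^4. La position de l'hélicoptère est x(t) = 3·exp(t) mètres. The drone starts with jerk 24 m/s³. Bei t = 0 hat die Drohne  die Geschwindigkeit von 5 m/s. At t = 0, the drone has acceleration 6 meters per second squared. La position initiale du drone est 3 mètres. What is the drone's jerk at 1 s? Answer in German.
Ausgehend von dem Snap s(t) = 0, nehmen wir 1 Stammfunktion. Das Integral von dem Snap, mit j(0) = 24, ergibt den Ruck: j(t) = 24. Wir haben den Ruck j(t) = 24. Durch Einsetzen von t = 1: j(1) = 24.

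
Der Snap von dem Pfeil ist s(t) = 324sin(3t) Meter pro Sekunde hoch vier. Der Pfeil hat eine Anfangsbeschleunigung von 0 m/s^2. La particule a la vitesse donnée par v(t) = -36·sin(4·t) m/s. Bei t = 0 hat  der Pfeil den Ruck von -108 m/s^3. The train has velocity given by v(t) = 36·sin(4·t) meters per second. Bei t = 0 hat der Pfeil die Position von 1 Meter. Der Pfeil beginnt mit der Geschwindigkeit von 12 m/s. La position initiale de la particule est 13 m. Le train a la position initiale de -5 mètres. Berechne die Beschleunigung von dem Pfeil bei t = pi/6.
Ausgehend von dem Snap s(t) = 324·sin(3·t), nehmen wir 2 Integrale. Das Integral von dem Snap ist der Ruck. Mit j(0) = -108 erhalten wir j(t) = -108·cos(3·t). Mit ∫j(t)dt und Anwendung von a(0) = 0, finden wir a(t) = -36·sin(3·t). Wir haben die Beschleunigung a(t) = -36·sin(3·t). Durch Einsetzen von t = pi/6: a(pi/6) = -36.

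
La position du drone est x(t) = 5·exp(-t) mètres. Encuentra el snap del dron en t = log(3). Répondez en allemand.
Ausgehend von der Position x(t) = 5·exp(-t), nehmen wir 4 Ableitungen. Durch Ableiten von der Position erhalten wir die Geschwindigkeit: v(t) = -5·exp(-t). Durch Ableiten von der Geschwindigkeit erhalten wir die Beschleunigung: a(t) = 5·exp(-t). Die Ableitung von der Beschleunigung ergibt den Ruck: j(t) = -5·exp(-t). Durch Ableiten von dem Ruck erhalten wir den Snap: s(t) = 5·exp(-t). Aus der Gleichung für den Snap s(t) = 5·exp(-t), setzen wir t = log(3) ein und erhalten s = 5/3.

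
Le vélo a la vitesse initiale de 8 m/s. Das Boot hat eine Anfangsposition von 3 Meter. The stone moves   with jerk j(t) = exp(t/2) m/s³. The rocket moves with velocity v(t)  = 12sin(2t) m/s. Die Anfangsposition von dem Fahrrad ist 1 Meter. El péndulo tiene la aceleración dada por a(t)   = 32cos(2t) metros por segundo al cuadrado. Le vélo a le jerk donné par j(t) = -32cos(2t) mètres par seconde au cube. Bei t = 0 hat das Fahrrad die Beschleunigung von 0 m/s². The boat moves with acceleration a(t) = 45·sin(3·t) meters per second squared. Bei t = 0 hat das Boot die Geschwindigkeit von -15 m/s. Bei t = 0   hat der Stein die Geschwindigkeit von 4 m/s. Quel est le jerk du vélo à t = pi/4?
En utilisant j(t) = -32·cos(2·t) et en substituant t = pi/4, nous trouvons j = 0.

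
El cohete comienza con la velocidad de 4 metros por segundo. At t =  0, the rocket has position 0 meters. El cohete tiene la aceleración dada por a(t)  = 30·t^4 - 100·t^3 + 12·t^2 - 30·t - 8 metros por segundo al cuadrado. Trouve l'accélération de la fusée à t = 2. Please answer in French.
Nous avons l'accélération a(t) = 30·t^4 - 100·t^3 + 12·t^2 - 30·t - 8. En substituant t = 2: a(2) = -340.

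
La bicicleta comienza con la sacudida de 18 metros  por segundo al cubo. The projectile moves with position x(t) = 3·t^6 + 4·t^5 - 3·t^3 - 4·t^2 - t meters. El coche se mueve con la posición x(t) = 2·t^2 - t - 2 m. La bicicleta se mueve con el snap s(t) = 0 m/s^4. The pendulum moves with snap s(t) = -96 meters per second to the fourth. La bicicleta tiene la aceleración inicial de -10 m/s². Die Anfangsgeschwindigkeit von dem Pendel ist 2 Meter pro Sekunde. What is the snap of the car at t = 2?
We must differentiate our position equation x(t) = 2·t^2 - t - 2 4 times. Differentiating position, we get velocity: v(t) = 4·t - 1. The derivative of velocity gives acceleration: a(t) = 4. Taking d/dt of a(t), we find j(t) = 0. Taking d/dt of j(t), we find s(t) = 0. Using s(t) = 0 and substituting t = 2, we find s = 0.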